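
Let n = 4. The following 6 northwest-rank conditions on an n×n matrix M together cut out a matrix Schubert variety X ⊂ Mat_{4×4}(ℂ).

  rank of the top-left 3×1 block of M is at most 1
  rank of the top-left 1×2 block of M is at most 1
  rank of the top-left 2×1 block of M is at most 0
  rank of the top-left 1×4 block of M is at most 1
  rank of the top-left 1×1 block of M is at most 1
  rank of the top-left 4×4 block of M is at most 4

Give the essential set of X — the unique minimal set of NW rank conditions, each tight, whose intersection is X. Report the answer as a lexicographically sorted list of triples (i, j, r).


Computing R[i][j] = min implied NW-rank bound (n=4, 6 conditions):

  R[1]: 0 1 1 1
  R[2]: 0 1 2 2
  R[3]: 1 2 3 3
  R[4]: 1 2 3 4

second differences of R give the permutation w = (2, 3, 1, 4).

Rothe diagram D(w) (2 cells), 1 SE-corner (essential condition):

[(2, 1, 0)]


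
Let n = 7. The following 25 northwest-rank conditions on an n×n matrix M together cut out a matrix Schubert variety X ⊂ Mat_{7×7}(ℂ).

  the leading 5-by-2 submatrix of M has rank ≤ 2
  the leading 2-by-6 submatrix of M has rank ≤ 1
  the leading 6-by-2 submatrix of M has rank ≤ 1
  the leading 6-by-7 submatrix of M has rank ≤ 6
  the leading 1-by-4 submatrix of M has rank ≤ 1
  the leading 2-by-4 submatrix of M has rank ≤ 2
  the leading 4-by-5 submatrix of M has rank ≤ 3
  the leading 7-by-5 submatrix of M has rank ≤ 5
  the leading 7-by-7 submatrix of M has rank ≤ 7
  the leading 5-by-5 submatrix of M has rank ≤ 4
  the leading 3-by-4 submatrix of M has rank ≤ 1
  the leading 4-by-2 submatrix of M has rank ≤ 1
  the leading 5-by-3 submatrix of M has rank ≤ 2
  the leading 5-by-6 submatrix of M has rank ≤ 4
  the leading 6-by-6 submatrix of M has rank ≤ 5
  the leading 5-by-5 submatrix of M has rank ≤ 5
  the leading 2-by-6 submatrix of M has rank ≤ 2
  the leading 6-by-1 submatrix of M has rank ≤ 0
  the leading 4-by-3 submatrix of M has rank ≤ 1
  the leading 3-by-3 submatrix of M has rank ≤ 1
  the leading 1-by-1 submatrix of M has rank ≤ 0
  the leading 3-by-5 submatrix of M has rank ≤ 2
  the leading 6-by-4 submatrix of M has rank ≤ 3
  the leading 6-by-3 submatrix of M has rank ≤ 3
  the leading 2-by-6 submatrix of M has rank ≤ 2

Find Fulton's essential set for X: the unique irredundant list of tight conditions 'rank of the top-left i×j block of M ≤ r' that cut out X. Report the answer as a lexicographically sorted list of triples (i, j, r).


Rank table r_w(7×7) implied by the 25 constraints:

  R[1]: 0  1  1  1  1  1  1
  R[2]: 0  1  1  1  1  1  2
  R[3]: 0  1  1  1  2  2  3
  R[4]: 0  1  1  2  3  3  4
  R[5]: 0  1  2  3  4  4  5
  R[6]: 0  1  2  3  4  5  6
  R[7]: 1  2  3  4  5  6  7

reading off 1-entries of Δ²R: w = (2, 7, 5, 4, 3, 6, 1).

D(w) has 13 cells with 4 SE-corners; essential set:

[(2, 6, 1), (3, 4, 1), (4, 3, 1), (6, 1, 0)]


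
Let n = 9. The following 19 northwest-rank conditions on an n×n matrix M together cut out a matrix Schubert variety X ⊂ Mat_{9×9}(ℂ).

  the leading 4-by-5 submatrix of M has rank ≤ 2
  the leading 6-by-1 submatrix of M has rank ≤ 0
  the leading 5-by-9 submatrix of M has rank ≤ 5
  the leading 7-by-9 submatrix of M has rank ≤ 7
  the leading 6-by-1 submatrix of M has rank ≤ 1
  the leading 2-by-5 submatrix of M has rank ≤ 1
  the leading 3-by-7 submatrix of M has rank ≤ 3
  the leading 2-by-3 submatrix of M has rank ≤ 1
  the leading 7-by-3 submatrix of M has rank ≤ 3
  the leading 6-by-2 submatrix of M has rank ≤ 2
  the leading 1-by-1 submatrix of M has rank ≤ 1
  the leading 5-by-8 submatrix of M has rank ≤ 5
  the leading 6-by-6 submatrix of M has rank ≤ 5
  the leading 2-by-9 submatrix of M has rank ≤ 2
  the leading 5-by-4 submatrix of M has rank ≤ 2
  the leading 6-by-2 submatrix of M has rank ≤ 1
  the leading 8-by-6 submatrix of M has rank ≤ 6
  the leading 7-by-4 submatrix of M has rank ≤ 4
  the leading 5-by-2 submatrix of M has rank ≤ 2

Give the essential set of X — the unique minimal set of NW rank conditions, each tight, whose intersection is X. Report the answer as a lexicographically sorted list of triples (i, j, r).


Propagating the 19 rank bounds to every northwest block:

  i=1: 0, 1, 1, 1, 1, 1, 1, 1, 1
  i=2: 0, 1, 1, 1, 1, 2, 2, 2, 2
  i=3: 0, 1, 2, 2, 2, 3, 3, 3, 3
  i=4: 0, 1, 2, 2, 2, 3, 4, 4, 4
  i=5: 0, 1, 2, 2, 3, 4, 5, 5, 5
  i=6: 0, 1, 2, 3, 4, 5, 6, 6, 6
  i=7: 1, 2, 3, 4, 5, 6, 7, 7, 7
  i=8: 1, 2, 3, 4, 5, 6, 7, 8, 8
  i=9: 1, 2, 3, 4, 5, 6, 7, 8, 9

second differences of R give the permutation w = (2, 6, 3, 7, 5, 4, 1, 8, 9).

4 SE-corners of the 12-cell Rothe diagram give Ess(w):

[(2, 5, 1), (4, 5, 2), (5, 4, 2), (6, 1, 0)]


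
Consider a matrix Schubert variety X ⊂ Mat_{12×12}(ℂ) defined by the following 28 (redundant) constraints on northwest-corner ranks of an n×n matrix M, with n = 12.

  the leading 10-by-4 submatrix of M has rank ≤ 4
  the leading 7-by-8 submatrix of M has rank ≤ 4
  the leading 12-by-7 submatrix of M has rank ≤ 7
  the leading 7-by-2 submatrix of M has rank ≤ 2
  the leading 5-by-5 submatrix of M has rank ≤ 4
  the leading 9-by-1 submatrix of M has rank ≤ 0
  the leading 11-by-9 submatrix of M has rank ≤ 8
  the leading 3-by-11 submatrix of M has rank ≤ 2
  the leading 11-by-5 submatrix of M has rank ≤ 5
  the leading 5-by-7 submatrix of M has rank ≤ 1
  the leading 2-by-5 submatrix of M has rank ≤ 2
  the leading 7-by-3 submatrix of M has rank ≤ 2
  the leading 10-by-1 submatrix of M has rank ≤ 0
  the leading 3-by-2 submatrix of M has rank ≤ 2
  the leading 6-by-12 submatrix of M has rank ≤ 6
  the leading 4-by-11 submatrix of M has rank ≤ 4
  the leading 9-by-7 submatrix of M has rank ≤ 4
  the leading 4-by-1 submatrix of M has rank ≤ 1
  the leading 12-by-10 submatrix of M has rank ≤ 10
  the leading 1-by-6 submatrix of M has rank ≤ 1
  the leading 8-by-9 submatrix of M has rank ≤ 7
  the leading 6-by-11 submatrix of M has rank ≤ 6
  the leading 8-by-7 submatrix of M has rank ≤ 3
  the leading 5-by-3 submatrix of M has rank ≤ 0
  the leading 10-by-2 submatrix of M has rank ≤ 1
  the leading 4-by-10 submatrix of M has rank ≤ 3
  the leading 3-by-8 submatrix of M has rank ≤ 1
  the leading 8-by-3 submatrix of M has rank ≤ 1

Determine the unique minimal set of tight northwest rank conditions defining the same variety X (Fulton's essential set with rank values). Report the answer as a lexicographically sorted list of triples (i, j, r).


Rank table r_w(12×12) implied by the 28 constraints:

  0  0  0  1  1  1  1  1  1  1  1  1
  0  0  0  1  1  1  1  1  2  2  2  2
  0  0  0  1  1  1  1  1  2  2  2  3
  0  0  0  1  1  1  1  2  3  3  3  4
  0  0  0  1  1  1  1  2  3  4  4  5
  0  1  1  2  2  2  2  3  4  5  5  6
  0  1  1  2  3  3  3  4  5  6  6  7
  0  1  1  2  3  3  3  4  5  6  7  8
  0  1  2  3  4  4  4  5  6  7  8  9
  0  1  2  3  4  5  5  6  7  8  9  10
  1  2  3  4  5  6  6  7  8  9  10  11
  1  2  3  4  5  6  7  8  9  10  11  12

so w = (4, 9, 12, 8, 10, 2, 5, 11, 3, 6, 1, 7).

7 SE-corners of the 40-cell Rothe diagram give Ess(w):

[(3, 8, 1), (3, 11, 2), (5, 3, 0), (5, 7, 1), (8, 3, 1), (8, 7, 3), (10, 1, 0)]


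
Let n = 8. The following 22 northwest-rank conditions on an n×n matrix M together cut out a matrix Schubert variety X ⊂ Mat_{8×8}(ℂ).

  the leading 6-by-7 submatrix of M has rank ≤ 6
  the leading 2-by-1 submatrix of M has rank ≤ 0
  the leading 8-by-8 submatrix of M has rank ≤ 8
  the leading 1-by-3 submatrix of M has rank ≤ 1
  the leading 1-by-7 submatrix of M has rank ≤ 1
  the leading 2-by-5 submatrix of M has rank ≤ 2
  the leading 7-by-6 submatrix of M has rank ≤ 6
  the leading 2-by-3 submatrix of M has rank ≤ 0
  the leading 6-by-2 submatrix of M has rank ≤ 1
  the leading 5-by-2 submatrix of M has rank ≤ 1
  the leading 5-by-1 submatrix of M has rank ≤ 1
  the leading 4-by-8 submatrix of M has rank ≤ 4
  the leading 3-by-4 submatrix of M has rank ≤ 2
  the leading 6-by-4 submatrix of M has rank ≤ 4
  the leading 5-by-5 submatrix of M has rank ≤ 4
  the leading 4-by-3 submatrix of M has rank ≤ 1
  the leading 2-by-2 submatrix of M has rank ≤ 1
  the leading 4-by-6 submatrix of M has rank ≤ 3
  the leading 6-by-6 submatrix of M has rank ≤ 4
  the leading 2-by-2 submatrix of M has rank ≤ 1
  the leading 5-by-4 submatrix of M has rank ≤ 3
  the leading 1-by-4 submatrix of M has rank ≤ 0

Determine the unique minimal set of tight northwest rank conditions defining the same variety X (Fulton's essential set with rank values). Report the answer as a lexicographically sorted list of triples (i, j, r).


Rank table r_w(8×8) implied by the 22 constraints:

  R[1]: 0 | 0 | 0 | 0 | 1 | 1 | 1 | 1
  R[2]: 0 | 0 | 0 | 1 | 2 | 2 | 2 | 2
  R[3]: 1 | 1 | 1 | 2 | 3 | 3 | 3 | 3
  R[4]: 1 | 1 | 1 | 2 | 3 | 3 | 4 | 4
  R[5]: 1 | 1 | 2 | 3 | 4 | 4 | 5 | 5
  R[6]: 1 | 1 | 2 | 3 | 4 | 4 | 5 | 6
  R[7]: 1 | 2 | 3 | 4 | 5 | 5 | 6 | 7
  R[8]: 1 | 2 | 3 | 4 | 5 | 6 | 7 | 8

second differences of R give the permutation w = (5, 4, 1, 7, 3, 8, 2, 6).

Rothe diagram D(w) (13 cells), 6 SE-corners (essential conditions):

[(1, 4, 0), (2, 3, 0), (4, 3, 1), (4, 6, 3), (6, 2, 1), (6, 6, 4)]


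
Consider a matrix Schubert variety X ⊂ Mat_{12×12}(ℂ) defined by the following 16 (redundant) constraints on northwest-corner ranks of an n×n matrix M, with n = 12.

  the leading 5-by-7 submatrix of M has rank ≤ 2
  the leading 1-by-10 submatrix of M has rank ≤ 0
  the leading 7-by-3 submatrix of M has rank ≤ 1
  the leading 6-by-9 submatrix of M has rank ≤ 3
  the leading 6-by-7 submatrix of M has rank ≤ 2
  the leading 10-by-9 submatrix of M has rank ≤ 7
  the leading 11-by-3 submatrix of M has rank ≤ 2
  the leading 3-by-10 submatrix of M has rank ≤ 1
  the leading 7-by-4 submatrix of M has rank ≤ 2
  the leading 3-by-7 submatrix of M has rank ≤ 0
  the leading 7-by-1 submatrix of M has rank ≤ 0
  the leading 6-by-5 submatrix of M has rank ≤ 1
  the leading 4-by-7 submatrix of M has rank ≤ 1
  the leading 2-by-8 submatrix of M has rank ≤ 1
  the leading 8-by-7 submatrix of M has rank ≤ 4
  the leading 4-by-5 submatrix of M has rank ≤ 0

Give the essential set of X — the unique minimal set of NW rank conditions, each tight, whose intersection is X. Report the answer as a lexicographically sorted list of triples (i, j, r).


Computing R[i][j] = min implied NW-rank bound (n=12, 16 conditions):

  i=1: 0  0  0  0  0  0  0  0  0  0  1  1
  i=2: 0  0  0  0  0  0  0  1  1  1  2  2
  i=3: 0  0  0  0  0  0  0  1  1  1  2  3
  i=4: 0  0  0  0  0  1  1  2  2  2  3  4
  i=5: 0  1  1  1  1  2  2  3  3  3  4  5
  i=6: 0  1  1  1  1  2  2  3  3  4  5  6
  i=7: 0  1  1  2  2  3  3  4  4  5  6  7
  i=8: 1  2  2  3  3  4  4  5  5  6  7  8
  i=9: 1  2  2  3  4  5  5  6  6  7  8  9
  i=10: 1  2  2  3  4  5  6  7  7  8  9  10
  i=11: 1  2  2  3  4  5  6  7  8  9  10  11
  i=12: 1  2  3  4  5  6  7  8  9  10  11  12

reading off 1-entries of Δ²R: w = (11, 8, 12, 6, 2, 10, 4, 1, 5, 7, 9, 3).

Rothe diagram D(w) (43 cells), 10 SE-corners (essential conditions):

[(1, 10, 0), (3, 7, 0), (3, 10, 1), (4, 5, 0), (6, 5, 1), (6, 7, 2), (6, 9, 3), (7, 1, 0), (7, 3, 1), (11, 3, 2)]


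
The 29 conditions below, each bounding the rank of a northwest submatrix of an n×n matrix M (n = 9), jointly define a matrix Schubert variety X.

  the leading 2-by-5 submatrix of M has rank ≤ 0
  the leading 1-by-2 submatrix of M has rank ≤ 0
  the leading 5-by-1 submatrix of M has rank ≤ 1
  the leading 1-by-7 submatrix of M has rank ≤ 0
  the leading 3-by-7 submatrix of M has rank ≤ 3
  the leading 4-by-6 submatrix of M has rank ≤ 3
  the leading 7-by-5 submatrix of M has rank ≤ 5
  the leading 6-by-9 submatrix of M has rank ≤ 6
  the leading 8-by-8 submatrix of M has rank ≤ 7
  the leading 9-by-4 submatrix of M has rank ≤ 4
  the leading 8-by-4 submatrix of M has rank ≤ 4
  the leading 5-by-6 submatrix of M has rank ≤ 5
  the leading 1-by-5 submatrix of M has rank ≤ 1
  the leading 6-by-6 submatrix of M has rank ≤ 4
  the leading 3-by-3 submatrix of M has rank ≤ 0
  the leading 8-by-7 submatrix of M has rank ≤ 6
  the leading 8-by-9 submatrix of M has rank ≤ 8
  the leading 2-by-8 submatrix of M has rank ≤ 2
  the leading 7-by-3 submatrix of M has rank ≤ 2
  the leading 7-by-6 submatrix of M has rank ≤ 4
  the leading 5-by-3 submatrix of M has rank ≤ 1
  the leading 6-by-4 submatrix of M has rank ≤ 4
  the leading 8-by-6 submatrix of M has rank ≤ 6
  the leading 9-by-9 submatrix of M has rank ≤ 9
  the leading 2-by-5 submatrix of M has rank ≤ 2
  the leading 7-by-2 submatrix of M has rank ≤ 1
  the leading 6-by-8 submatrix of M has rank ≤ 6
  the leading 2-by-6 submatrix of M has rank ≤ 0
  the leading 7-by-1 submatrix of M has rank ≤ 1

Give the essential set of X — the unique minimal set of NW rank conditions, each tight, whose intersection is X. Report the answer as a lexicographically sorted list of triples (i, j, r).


Reconstructing r_w from the 29 given conditions:

  0 0 0 0 0 0 0 1 1
  0 0 0 0 0 0 1 2 2
  0 0 0 1 1 1 2 3 3
  1 1 1 2 2 2 3 4 4
  1 1 1 2 3 3 4 5 5
  1 1 2 3 4 4 5 6 6
  1 1 2 3 4 4 5 6 7
  1 2 3 4 5 5 6 7 8
  1 2 3 4 5 6 7 8 9

second differences of R give the permutation w = (8, 7, 4, 1, 5, 3, 9, 2, 6).

D(w) has 21 cells with 6 SE-corners; essential set:

[(1, 7, 0), (2, 6, 0), (3, 3, 0), (5, 3, 1), (7, 2, 1), (7, 6, 4)]


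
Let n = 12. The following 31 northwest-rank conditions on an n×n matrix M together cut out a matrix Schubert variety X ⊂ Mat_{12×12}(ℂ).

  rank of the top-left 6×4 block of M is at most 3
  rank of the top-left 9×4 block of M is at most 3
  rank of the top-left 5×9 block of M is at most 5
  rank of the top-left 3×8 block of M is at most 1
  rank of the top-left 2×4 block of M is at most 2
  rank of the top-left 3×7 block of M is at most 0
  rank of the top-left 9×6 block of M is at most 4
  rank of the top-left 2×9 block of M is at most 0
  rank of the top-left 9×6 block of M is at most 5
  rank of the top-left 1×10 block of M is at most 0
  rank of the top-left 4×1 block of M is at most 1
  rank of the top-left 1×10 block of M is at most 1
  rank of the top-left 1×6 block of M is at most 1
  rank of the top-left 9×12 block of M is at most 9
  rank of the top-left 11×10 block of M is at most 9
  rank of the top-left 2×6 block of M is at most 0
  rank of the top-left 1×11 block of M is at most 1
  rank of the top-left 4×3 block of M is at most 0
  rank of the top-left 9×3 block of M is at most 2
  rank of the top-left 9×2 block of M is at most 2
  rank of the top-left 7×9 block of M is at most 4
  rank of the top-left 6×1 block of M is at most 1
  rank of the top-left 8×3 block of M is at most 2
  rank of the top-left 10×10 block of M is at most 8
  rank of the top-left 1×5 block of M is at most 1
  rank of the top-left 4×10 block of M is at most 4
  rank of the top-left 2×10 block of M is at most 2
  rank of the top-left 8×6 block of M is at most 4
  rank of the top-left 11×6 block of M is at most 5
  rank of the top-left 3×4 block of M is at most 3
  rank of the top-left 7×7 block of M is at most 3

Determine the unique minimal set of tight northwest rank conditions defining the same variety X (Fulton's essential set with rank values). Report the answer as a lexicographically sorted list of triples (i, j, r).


Recovering R(i,j) via the rank-extension bound from the 31 conditions:

  i=1: 0 0 0 0 0 0 0 0 0 0 1 1
  i=2: 0 0 0 0 0 0 0 0 0 1 2 2
  i=3: 0 0 0 0 0 0 0 1 1 2 3 3
  i=4: 0 0 0 1 1 1 1 2 2 3 4 4
  i=5: 1 1 1 2 2 2 2 3 3 4 5 5
  i=6: 1 2 2 3 3 3 3 4 4 5 6 6
  i=7: 1 2 2 3 3 3 3 4 4 5 6 7
  i=8: 1 2 2 3 4 4 4 5 5 6 7 8
  i=9: 1 2 2 3 4 4 5 6 6 7 8 9
  i=10: 1 2 3 4 5 5 6 7 7 8 9 10
  i=11: 1 2 3 4 5 5 6 7 8 9 10 11
  i=12: 1 2 3 4 5 6 7 8 9 10 11 12

the unique w with this rank table is (11, 10, 8, 4, 1, 2, 12, 5, 7, 3, 9, 6).

D(w) has 38 cells with 9 SE-corners; essential set:

[(1, 10, 0), (2, 9, 0), (3, 7, 0), (4, 3, 0), (7, 7, 3), (7, 9, 4), (9, 3, 2), (9, 6, 4), (11, 6, 5)]


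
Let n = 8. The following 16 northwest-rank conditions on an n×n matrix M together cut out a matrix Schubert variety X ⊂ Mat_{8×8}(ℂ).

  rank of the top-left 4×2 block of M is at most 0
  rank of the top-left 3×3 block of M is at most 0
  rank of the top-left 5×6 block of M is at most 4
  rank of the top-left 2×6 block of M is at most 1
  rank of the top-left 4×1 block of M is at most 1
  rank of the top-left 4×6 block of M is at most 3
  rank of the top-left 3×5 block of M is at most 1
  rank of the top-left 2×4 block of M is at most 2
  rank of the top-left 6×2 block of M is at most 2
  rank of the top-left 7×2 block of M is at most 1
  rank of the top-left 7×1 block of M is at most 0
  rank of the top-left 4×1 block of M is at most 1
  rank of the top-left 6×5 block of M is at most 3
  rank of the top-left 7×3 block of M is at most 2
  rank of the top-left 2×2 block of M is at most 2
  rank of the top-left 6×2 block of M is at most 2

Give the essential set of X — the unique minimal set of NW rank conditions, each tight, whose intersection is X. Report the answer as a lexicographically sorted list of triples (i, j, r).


Propagating the 16 rank bounds to every northwest block:

  R[1]: 0, 0, 0, 1, 1, 1, 1, 1
  R[2]: 0, 0, 0, 1, 1, 1, 2, 2
  R[3]: 0, 0, 0, 1, 1, 2, 3, 3
  R[4]: 0, 0, 1, 2, 2, 3, 4, 4
  R[5]: 0, 1, 2, 3, 3, 4, 5, 5
  R[6]: 0, 1, 2, 3, 3, 4, 5, 6
  R[7]: 0, 1, 2, 3, 4, 5, 6, 7
  R[8]: 1, 2, 3, 4, 5, 6, 7, 8

so w = (4, 7, 6, 3, 2, 8, 5, 1).

6 SE-corners of the 18-cell Rothe diagram give Ess(w):

[(2, 6, 1), (3, 3, 0), (3, 5, 1), (4, 2, 0), (6, 5, 3), (7, 1, 0)]


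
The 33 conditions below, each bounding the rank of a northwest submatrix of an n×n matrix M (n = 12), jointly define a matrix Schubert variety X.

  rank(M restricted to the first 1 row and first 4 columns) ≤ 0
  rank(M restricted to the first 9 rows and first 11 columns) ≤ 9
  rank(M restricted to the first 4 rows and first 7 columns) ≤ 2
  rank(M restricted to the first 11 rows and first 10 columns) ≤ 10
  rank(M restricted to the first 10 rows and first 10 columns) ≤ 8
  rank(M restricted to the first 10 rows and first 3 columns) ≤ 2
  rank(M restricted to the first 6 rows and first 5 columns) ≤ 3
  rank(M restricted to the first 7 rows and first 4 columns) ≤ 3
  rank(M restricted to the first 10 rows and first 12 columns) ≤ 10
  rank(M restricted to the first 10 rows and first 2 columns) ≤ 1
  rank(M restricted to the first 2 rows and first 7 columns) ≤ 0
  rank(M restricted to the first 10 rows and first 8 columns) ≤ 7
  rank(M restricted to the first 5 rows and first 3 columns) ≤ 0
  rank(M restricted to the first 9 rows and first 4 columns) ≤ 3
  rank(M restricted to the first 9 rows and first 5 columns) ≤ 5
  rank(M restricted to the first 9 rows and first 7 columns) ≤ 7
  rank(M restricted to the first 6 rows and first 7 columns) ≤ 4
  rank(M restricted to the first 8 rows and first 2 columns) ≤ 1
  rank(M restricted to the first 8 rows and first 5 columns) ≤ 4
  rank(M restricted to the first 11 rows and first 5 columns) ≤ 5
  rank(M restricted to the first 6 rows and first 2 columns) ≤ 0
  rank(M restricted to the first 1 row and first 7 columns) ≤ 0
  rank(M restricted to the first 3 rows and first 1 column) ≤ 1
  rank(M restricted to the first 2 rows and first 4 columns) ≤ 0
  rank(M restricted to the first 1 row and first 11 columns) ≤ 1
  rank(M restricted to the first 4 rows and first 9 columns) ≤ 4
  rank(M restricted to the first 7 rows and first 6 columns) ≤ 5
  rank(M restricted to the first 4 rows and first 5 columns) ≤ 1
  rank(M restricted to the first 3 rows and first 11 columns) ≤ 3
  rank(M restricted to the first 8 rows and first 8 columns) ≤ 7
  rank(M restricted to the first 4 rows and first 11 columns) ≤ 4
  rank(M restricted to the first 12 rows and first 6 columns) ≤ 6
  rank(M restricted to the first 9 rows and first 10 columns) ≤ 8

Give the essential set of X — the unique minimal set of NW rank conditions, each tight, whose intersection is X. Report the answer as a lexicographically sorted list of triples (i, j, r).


Computing R[i][j] = min implied NW-rank bound (n=12, 33 conditions):

  i=1: 0, 0, 0, 0, 0, 0, 0, 1, 1, 1, 1, 1
  i=2: 0, 0, 0, 0, 0, 0, 0, 1, 2, 2, 2, 2
  i=3: 0, 0, 0, 1, 1, 1, 1, 2, 3, 3, 3, 3
  i=4: 0, 0, 0, 1, 1, 2, 2, 3, 4, 4, 4, 4
  i=5: 0, 0, 0, 1, 2, 3, 3, 4, 5, 5, 5, 5
  i=6: 0, 0, 1, 2, 3, 4, 4, 5, 6, 6, 6, 6
  i=7: 1, 1, 2, 3, 4, 5, 5, 6, 7, 7, 7, 7
  i=8: 1, 1, 2, 3, 4, 5, 6, 7, 8, 8, 8, 8
  i=9: 1, 1, 2, 3, 4, 5, 6, 7, 8, 8, 9, 9
  i=10: 1, 1, 2, 3, 4, 5, 6, 7, 8, 8, 9, 10
  i=11: 1, 2, 3, 4, 5, 6, 7, 8, 9, 9, 10, 11
  i=12: 1, 2, 3, 4, 5, 6, 7, 8, 9, 10, 11, 12

second differences of R give the permutation w = (8, 9, 4, 6, 5, 3, 1, 7, 11, 12, 2, 10).

ℓ(w)=31; the 6 essential cells (i,j,r):

[(2, 7, 0), (4, 5, 1), (5, 3, 0), (6, 2, 0), (10, 2, 1), (10, 10, 8)]


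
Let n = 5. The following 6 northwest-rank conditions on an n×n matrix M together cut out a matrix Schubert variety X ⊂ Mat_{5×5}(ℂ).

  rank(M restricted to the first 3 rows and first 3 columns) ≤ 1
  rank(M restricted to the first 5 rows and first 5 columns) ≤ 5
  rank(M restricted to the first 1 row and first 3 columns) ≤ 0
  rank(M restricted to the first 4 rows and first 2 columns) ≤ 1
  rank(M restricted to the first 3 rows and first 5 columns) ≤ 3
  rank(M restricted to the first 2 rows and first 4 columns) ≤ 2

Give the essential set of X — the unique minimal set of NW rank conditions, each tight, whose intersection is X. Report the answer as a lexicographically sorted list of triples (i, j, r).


Reconstructing r_w from the 6 given conditions:

  R[1]: 0 0 0 1 1
  R[2]: 1 1 1 2 2
  R[3]: 1 1 1 2 3
  R[4]: 1 1 2 3 4
  R[5]: 1 2 3 4 5

giving w = (4, 1, 5, 3, 2) via Δ²R.

3 SE-corners of the 6-cell Rothe diagram give Ess(w):

[(1, 3, 0), (3, 3, 1), (4, 2, 1)]


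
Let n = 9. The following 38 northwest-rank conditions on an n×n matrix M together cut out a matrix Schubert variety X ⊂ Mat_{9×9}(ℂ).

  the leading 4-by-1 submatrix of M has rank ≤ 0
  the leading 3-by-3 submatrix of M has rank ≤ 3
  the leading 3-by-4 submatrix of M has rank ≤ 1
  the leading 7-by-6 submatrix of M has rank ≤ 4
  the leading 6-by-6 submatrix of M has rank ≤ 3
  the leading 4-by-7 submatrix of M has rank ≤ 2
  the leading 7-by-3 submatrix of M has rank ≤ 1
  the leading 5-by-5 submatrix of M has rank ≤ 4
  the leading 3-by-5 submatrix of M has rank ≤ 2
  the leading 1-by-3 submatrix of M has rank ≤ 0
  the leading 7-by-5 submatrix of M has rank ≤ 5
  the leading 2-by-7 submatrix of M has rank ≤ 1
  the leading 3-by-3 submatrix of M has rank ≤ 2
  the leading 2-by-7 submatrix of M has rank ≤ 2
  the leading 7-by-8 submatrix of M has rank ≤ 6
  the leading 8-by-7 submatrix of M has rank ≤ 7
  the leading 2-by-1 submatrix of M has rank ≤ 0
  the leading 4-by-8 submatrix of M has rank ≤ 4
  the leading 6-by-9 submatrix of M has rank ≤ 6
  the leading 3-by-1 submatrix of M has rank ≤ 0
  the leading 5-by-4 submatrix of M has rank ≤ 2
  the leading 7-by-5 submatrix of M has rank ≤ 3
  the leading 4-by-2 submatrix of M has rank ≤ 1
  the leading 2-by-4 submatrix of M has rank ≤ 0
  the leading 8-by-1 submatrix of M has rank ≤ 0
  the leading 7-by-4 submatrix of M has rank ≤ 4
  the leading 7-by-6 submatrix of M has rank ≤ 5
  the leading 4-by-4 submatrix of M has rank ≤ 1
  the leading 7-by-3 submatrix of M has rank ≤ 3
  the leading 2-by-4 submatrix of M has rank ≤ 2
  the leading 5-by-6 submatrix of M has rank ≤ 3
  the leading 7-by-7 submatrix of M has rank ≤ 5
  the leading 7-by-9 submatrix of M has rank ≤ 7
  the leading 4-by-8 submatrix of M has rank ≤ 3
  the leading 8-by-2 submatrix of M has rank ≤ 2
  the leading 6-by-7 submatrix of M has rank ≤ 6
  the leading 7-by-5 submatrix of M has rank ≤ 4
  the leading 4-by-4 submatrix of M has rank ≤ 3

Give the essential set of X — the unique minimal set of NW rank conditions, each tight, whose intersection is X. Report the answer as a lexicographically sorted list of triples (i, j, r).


The tightest implied rank at each (i,j), from the 38 conditions:

  R[1]: 0 0 0 0 1 1 1 1 1
  R[2]: 0 0 0 0 1 1 1 2 2
  R[3]: 0 1 1 1 2 2 2 3 3
  R[4]: 0 1 1 1 2 2 2 3 4
  R[5]: 0 1 1 2 3 3 3 4 5
  R[6]: 0 1 1 2 3 3 4 5 6
  R[7]: 0 1 1 2 3 4 5 6 7
  R[8]: 0 1 2 3 4 5 6 7 8
  R[9]: 1 2 3 4 5 6 7 8 9

hence w(1..9) = (5, 8, 2, 9, 4, 7, 6, 3, 1).

Rothe diagram D(w) (24 cells), 7 SE-corners (essential conditions):

[(2, 4, 0), (2, 7, 1), (4, 4, 1), (4, 7, 2), (6, 6, 3), (7, 3, 1), (8, 1, 0)]


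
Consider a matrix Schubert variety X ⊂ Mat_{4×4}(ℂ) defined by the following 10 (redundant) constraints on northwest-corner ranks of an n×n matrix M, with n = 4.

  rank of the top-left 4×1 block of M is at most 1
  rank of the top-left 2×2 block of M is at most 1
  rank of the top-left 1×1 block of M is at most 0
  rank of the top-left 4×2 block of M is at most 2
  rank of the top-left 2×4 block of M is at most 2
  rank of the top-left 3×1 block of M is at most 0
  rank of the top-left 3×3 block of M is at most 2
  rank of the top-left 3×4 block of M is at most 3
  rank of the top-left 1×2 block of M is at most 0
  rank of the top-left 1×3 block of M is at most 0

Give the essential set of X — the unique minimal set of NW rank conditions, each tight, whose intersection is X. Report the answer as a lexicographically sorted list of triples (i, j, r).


Recovering R(i,j) via the rank-extension bound from the 10 conditions:

  row 1: 0  0  0  1
  row 2: 0  1  1  2
  row 3: 0  1  2  3
  row 4: 1  2  3  4

the unique w with this rank table is (4, 2, 3, 1).

ℓ(w)=5; the 2 essential cells (i,j,r):

[(1, 3, 0), (3, 1, 0)]


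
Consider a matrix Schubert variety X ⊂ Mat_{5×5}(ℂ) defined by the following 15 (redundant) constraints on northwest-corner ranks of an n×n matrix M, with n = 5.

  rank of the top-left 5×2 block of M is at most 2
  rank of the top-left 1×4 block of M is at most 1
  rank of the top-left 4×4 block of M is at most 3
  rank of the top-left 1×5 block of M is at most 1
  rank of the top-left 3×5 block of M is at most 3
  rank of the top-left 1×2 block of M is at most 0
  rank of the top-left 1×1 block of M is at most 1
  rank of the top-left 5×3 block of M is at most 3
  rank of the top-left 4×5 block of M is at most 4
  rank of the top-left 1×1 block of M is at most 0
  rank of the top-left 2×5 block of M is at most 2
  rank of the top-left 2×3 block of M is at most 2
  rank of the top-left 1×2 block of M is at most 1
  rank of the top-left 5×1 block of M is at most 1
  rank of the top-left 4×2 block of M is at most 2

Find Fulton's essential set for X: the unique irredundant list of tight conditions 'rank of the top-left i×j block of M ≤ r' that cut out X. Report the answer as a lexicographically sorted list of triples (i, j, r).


Rank table r_w(5×5) implied by the 15 constraints:

  i=1: 0, 0, 1, 1, 1
  i=2: 1, 1, 2, 2, 2
  i=3: 1, 2, 3, 3, 3
  i=4: 1, 2, 3, 3, 4
  i=5: 1, 2, 3, 4, 5

second differences of R give the permutation w = (3, 1, 2, 5, 4).

|D(w)|=3, |Ess(w)|=2:

[(1, 2, 0), (4, 4, 3)]


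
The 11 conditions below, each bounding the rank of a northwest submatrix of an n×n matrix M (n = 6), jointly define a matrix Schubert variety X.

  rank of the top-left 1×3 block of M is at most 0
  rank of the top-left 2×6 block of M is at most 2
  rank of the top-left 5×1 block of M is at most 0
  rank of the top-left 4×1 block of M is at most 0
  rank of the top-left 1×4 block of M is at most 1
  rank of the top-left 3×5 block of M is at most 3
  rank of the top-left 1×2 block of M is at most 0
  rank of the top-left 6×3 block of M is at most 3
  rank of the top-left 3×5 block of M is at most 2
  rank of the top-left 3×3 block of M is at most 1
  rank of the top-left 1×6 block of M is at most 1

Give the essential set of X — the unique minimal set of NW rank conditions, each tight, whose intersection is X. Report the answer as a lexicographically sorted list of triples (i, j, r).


Propagating the 11 rank bounds to every northwest block:

  row 1: 0, 0, 0, 1, 1, 1
  row 2: 0, 1, 1, 2, 2, 2
  row 3: 0, 1, 1, 2, 2, 3
  row 4: 0, 1, 2, 3, 3, 4
  row 5: 0, 1, 2, 3, 4, 5
  row 6: 1, 2, 3, 4, 5, 6

the unique w with this rank table is (4, 2, 6, 3, 5, 1).

ℓ(w)=9; the 4 essential cells (i,j,r):

[(1, 3, 0), (3, 3, 1), (3, 5, 2), (5, 1, 0)]


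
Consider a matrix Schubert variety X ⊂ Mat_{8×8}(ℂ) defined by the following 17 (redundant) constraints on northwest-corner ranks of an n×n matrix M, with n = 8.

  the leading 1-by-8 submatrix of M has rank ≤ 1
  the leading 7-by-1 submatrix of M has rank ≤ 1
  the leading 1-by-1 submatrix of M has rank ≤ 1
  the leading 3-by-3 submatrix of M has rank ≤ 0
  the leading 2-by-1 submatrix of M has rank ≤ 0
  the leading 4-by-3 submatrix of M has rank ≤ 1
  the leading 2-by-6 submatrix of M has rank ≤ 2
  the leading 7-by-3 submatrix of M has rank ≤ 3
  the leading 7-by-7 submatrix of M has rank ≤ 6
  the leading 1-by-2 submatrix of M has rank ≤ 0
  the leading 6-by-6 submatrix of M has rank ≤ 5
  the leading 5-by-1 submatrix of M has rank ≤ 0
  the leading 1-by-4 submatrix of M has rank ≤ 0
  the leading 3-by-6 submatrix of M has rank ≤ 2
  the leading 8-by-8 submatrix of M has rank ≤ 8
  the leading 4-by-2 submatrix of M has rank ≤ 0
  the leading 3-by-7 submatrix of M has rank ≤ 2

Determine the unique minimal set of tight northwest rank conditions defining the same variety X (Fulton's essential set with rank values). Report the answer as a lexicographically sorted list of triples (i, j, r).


Rank table r_w(8×8) implied by the 17 constraints:

  R[1]: 0 0 0 0 1 1 1 1
  R[2]: 0 0 0 1 2 2 2 2
  R[3]: 0 0 0 1 2 2 2 3
  R[4]: 0 0 1 2 3 3 3 4
  R[5]: 0 1 2 3 4 4 4 5
  R[6]: 1 2 3 4 5 5 5 6
  R[7]: 1 2 3 4 5 6 6 7
  R[8]: 1 2 3 4 5 6 7 8

so w = (5, 4, 8, 3, 2, 1, 6, 7).

Rothe diagram D(w) (15 cells), 5 SE-corners (essential conditions):

[(1, 4, 0), (3, 3, 0), (3, 7, 2), (4, 2, 0), (5, 1, 0)]


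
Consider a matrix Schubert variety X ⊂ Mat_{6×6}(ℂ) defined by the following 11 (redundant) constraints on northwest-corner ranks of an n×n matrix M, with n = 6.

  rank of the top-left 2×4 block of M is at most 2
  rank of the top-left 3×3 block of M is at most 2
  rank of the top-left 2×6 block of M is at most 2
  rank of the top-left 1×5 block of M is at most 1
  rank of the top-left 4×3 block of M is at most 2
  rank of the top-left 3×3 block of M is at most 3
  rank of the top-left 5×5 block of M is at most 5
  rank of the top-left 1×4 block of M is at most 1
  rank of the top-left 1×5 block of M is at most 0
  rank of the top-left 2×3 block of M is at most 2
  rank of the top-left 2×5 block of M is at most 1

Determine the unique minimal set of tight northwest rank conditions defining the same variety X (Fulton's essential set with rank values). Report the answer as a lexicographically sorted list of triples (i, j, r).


Computing R[i][j] = min implied NW-rank bound (n=6, 11 conditions):

  R[1]: 0 | 0 | 0 | 0 | 0 | 1
  R[2]: 1 | 1 | 1 | 1 | 1 | 2
  R[3]: 1 | 2 | 2 | 2 | 2 | 3
  R[4]: 1 | 2 | 2 | 3 | 3 | 4
  R[5]: 1 | 2 | 3 | 4 | 4 | 5
  R[6]: 1 | 2 | 3 | 4 | 5 | 6

the unique w with this rank table is (6, 1, 2, 4, 3, 5).

Rothe diagram D(w) (6 cells), 2 SE-corners (essential conditions):

[(1, 5, 0), (4, 3, 2)]


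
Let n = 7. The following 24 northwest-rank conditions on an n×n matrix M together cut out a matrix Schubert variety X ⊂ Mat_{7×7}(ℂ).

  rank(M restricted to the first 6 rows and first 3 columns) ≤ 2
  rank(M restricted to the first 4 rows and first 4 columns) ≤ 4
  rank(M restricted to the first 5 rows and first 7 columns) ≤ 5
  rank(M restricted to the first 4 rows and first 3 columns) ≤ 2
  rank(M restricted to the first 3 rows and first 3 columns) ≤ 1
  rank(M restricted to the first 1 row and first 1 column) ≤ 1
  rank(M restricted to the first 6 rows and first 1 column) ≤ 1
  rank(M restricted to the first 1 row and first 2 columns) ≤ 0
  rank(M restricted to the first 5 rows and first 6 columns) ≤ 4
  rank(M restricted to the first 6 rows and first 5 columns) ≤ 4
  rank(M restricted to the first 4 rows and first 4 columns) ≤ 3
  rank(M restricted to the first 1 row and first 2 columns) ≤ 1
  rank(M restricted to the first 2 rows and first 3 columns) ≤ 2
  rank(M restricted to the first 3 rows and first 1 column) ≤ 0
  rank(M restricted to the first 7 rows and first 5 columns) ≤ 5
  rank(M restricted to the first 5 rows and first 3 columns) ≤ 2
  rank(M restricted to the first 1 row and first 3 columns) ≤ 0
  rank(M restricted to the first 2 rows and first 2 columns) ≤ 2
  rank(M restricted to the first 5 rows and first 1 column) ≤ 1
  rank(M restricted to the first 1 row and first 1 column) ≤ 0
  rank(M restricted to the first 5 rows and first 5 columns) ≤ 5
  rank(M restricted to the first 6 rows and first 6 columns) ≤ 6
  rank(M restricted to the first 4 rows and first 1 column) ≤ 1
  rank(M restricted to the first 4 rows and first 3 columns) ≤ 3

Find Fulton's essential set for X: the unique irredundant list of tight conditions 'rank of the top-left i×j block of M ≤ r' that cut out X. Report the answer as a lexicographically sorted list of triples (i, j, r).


Propagating the 24 rank bounds to every northwest block:

  0 | 0 | 0 | 1 | 1 | 1 | 1
  0 | 1 | 1 | 2 | 2 | 2 | 2
  0 | 1 | 1 | 2 | 3 | 3 | 3
  1 | 2 | 2 | 3 | 4 | 4 | 4
  1 | 2 | 2 | 3 | 4 | 4 | 5
  1 | 2 | 2 | 3 | 4 | 5 | 6
  1 | 2 | 3 | 4 | 5 | 6 | 7

second differences of R give the permutation w = (4, 2, 5, 1, 7, 6, 3).

Fulton essential set (5 of the 9 Rothe cells):

[(1, 3, 0), (3, 1, 0), (3, 3, 1), (5, 6, 4), (6, 3, 2)]


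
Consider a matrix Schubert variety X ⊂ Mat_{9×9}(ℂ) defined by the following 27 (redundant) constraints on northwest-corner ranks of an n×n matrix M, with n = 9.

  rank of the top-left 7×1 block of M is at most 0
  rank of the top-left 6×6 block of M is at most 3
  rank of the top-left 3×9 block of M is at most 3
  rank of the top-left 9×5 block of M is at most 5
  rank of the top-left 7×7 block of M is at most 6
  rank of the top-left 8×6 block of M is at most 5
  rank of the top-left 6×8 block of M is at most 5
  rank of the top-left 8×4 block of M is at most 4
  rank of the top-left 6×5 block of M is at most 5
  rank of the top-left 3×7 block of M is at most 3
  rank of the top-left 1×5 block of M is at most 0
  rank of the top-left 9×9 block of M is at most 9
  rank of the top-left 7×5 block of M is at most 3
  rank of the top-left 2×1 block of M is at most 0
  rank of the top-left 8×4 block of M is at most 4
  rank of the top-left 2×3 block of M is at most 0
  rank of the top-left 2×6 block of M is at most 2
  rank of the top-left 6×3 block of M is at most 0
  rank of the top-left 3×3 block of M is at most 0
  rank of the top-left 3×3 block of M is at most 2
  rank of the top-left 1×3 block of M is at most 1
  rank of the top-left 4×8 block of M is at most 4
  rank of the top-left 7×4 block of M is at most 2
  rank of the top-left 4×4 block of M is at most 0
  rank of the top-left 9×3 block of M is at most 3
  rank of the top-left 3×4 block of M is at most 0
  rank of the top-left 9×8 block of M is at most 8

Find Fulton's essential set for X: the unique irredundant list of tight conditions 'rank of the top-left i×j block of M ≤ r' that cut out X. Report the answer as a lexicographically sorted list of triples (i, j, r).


Rank table r_w(9×9) implied by the 27 constraints:

  0 0 0 0 0 1 1 1 1
  0 0 0 0 1 2 2 2 2
  0 0 0 0 1 2 3 3 3
  0 0 0 0 1 2 3 4 4
  0 0 0 1 2 3 4 5 5
  0 0 0 1 2 3 4 5 6
  0 1 1 2 3 4 5 6 7
  1 2 2 3 4 5 6 7 8
  1 2 3 4 5 6 7 8 9

second differences of R give the permutation w = (6, 5, 7, 8, 4, 9, 2, 1, 3).

D(w) has 24 cells with 4 SE-corners; essential set:

[(1, 5, 0), (4, 4, 0), (6, 3, 0), (7, 1, 0)]


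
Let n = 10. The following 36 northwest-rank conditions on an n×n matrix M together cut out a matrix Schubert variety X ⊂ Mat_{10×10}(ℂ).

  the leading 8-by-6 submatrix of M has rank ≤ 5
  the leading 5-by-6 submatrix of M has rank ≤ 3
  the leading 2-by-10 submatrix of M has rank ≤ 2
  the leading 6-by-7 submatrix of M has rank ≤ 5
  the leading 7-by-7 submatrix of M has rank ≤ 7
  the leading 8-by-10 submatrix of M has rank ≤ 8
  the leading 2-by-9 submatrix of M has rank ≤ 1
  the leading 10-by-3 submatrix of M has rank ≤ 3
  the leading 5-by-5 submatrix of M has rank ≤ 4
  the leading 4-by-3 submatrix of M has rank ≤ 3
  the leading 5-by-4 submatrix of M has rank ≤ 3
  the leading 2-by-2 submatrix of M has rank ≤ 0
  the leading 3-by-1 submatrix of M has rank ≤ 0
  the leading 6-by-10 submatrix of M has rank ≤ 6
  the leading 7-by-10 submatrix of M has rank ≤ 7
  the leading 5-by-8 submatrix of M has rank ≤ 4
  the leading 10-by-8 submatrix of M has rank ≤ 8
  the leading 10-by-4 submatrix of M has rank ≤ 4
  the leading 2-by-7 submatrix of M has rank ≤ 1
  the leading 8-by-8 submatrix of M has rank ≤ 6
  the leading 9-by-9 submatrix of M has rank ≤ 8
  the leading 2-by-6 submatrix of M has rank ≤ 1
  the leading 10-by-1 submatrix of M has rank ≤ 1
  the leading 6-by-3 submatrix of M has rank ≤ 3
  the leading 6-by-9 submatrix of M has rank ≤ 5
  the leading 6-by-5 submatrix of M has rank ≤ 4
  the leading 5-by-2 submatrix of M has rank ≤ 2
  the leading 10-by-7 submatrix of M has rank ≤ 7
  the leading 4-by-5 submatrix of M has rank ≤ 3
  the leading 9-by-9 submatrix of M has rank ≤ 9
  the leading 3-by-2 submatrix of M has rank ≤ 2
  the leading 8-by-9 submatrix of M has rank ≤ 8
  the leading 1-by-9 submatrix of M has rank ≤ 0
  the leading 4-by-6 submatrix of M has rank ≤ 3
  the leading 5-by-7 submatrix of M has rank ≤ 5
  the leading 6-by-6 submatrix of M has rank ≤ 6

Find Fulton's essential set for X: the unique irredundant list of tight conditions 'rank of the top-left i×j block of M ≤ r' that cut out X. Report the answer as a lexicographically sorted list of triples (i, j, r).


Reconstructing r_w from the 36 given conditions:

  i=1: 0, 0, 0, 0, 0, 0, 0, 0, 0, 1
  i=2: 0, 0, 1, 1, 1, 1, 1, 1, 1, 2
  i=3: 0, 1, 2, 2, 2, 2, 2, 2, 2, 3
  i=4: 1, 2, 3, 3, 3, 3, 3, 3, 3, 4
  i=5: 1, 2, 3, 3, 3, 3, 4, 4, 4, 5
  i=6: 1, 2, 3, 4, 4, 4, 5, 5, 5, 6
  i=7: 1, 2, 3, 4, 5, 5, 6, 6, 6, 7
  i=8: 1, 2, 3, 4, 5, 5, 6, 6, 7, 8
  i=9: 1, 2, 3, 4, 5, 6, 7, 7, 8, 9
  i=10: 1, 2, 3, 4, 5, 6, 7, 8, 9, 10

second differences of R give the permutation w = (10, 3, 2, 1, 7, 4, 5, 9, 6, 8).

Fulton essential set (6 of the 17 Rothe cells):

[(1, 9, 0), (2, 2, 0), (3, 1, 0), (5, 6, 3), (8, 6, 5), (8, 8, 6)]


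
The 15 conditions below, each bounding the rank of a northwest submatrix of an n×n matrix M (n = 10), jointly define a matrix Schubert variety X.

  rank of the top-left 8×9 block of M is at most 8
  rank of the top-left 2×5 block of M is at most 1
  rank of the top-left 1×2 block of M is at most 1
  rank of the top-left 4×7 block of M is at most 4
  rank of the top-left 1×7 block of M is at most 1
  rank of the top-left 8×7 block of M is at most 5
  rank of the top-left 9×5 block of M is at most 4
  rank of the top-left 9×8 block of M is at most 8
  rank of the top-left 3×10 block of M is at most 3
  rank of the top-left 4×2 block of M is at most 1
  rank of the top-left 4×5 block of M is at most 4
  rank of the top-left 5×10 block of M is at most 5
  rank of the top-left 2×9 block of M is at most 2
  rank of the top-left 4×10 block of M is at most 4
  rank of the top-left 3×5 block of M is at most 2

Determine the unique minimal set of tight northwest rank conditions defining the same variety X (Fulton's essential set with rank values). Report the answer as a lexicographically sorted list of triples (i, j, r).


Computing R[i][j] = min implied NW-rank bound (n=10, 15 conditions):

  R[1]: 1, 1, 1, 1, 1, 1, 1, 1, 1, 1
  R[2]: 1, 1, 1, 1, 1, 2, 2, 2, 2, 2
  R[3]: 1, 1, 2, 2, 2, 3, 3, 3, 3, 3
  R[4]: 1, 1, 2, 3, 3, 4, 4, 4, 4, 4
  R[5]: 1, 2, 3, 4, 4, 5, 5, 5, 5, 5
  R[6]: 1, 2, 3, 4, 4, 5, 5, 6, 6, 6
  R[7]: 1, 2, 3, 4, 4, 5, 5, 6, 7, 7
  R[8]: 1, 2, 3, 4, 4, 5, 5, 6, 7, 8
  R[9]: 1, 2, 3, 4, 4, 5, 6, 7, 8, 9
  R[10]: 1, 2, 3, 4, 5, 6, 7, 8, 9, 10

hence w(1..10) = (1, 6, 3, 4, 2, 8, 9, 10, 7, 5).

|D(w)|=13, |Ess(w)|=4:

[(2, 5, 1), (4, 2, 1), (8, 7, 5), (9, 5, 4)]
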